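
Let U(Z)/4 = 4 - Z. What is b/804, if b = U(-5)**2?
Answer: 108/67 ≈ 1.6119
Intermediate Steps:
U(Z) = 16 - 4*Z (U(Z) = 4*(4 - Z) = 16 - 4*Z)
b = 1296 (b = (16 - 4*(-5))**2 = (16 + 20)**2 = 36**2 = 1296)
b/804 = 1296/804 = 1296*(1/804) = 108/67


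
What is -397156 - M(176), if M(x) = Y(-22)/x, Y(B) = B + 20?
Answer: -34949727/88 ≈ -3.9716e+5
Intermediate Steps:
Y(B) = 20 + B
M(x) = -2/x (M(x) = (20 - 22)/x = -2/x)
-397156 - M(176) = -397156 - (-2)/176 = -397156 - 1*(-1/88) = -397156 + 1/88 = -34949727/88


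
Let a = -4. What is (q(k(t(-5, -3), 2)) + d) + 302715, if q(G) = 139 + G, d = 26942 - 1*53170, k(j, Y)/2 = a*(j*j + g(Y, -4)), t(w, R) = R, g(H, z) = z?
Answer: 276586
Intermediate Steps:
k(j, Y) = 32 - 8*j² (k(j, Y) = 2*(-4*(j*j - 4)) = 2*(-4*(j² - 4)) = 2*(-4*(-4 + j²)) = 2*(16 - 4*j²) = 32 - 8*j²)
d = -26228 (d = 26942 - 53170 = -26228)
(q(k(t(-5, -3), 2)) + d) + 302715 = ((139 + (32 - 8*(-3)²)) - 26228) + 302715 = ((139 + (32 - 8*9)) - 26228) + 302715 = ((139 + (32 - 72)) - 26228) + 302715 = ((139 - 40) - 26228) + 302715 = (99 - 26228) + 302715 = -26129 + 302715 = 276586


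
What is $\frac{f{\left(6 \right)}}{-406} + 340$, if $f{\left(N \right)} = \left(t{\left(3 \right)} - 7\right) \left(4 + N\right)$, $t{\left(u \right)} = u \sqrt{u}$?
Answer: $\frac{9865}{29} - \frac{15 \sqrt{3}}{203} \approx 340.04$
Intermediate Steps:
$t{\left(u \right)} = u^{\frac{3}{2}}$
$f{\left(N \right)} = \left(-7 + 3 \sqrt{3}\right) \left(4 + N\right)$ ($f{\left(N \right)} = \left(3^{\frac{3}{2}} - 7\right) \left(4 + N\right) = \left(3 \sqrt{3} - 7\right) \left(4 + N\right) = \left(-7 + 3 \sqrt{3}\right) \left(4 + N\right)$)
$\frac{f{\left(6 \right)}}{-406} + 340 = \frac{-28 - 42 + 12 \sqrt{3} + 3 \cdot 6 \sqrt{3}}{-406} + 340 = \left(-28 - 42 + 12 \sqrt{3} + 18 \sqrt{3}\right) \left(- \frac{1}{406}\right) + 340 = \left(-70 + 30 \sqrt{3}\right) \left(- \frac{1}{406}\right) + 340 = \left(\frac{5}{29} - \frac{15 \sqrt{3}}{203}\right) + 340 = \frac{9865}{29} - \frac{15 \sqrt{3}}{203}$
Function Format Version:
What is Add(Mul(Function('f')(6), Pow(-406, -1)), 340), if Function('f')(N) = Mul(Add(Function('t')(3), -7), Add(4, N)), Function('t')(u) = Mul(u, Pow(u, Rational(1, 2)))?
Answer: Add(Rational(9865, 29), Mul(Rational(-15, 203), Pow(3, Rational(1, 2)))) ≈ 340.04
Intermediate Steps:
Function('t')(u) = Pow(u, Rational(3, 2))
Function('f')(N) = Mul(Add(-7, Mul(3, Pow(3, Rational(1, 2)))), Add(4, N)) (Function('f')(N) = Mul(Add(Pow(3, Rational(3, 2)), -7), Add(4, N)) = Mul(Add(Mul(3, Pow(3, Rational(1, 2))), -7), Add(4, N)) = Mul(Add(-7, Mul(3, Pow(3, Rational(1, 2)))), Add(4, N)))
Add(Mul(Function('f')(6), Pow(-406, -1)), 340) = Add(Mul(Add(-28, Mul(-7, 6), Mul(12, Pow(3, Rational(1, 2))), Mul(3, 6, Pow(3, Rational(1, 2)))), Pow(-406, -1)), 340) = Add(Mul(Add(-28, -42, Mul(12, Pow(3, Rational(1, 2))), Mul(18, Pow(3, Rational(1, 2)))), Rational(-1, 406)), 340) = Add(Mul(Add(-70, Mul(30, Pow(3, Rational(1, 2)))), Rational(-1, 406)), 340) = Add(Add(Rational(5, 29), Mul(Rational(-15, 203), Pow(3, Rational(1, 2)))), 340) = Add(Rational(9865, 29), Mul(Rational(-15, 203), Pow(3, Rational(1, 2))))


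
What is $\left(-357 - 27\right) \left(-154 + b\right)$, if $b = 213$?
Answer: $-22656$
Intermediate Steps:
$\left(-357 - 27\right) \left(-154 + b\right) = \left(-357 - 27\right) \left(-154 + 213\right) = \left(-384\right) 59 = -22656$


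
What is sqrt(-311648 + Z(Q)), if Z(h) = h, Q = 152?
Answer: 2*I*sqrt(77874) ≈ 558.12*I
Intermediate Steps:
sqrt(-311648 + Z(Q)) = sqrt(-311648 + 152) = sqrt(-311496) = 2*I*sqrt(77874)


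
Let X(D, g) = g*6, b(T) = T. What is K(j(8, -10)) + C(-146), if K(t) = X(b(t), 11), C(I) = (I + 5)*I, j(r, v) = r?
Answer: 20652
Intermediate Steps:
X(D, g) = 6*g
C(I) = I*(5 + I) (C(I) = (5 + I)*I = I*(5 + I))
K(t) = 66 (K(t) = 6*11 = 66)
K(j(8, -10)) + C(-146) = 66 - 146*(5 - 146) = 66 - 146*(-141) = 66 + 20586 = 20652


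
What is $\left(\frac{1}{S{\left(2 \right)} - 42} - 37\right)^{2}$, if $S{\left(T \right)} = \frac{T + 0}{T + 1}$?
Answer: $\frac{21077281}{15376} \approx 1370.8$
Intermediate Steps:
$S{\left(T \right)} = \frac{T}{1 + T}$
$\left(\frac{1}{S{\left(2 \right)} - 42} - 37\right)^{2} = \left(\frac{1}{\frac{2}{1 + 2} - 42} - 37\right)^{2} = \left(\frac{1}{\frac{2}{3} - 42} - 37\right)^{2} = \left(\frac{1}{- \frac{124}{3}} - 37\right)^{2} = \left(- \frac{3}{124} - 37\right)^{2} = \left(- \frac{4591}{124}\right)^{2} = \frac{21077281}{15376}$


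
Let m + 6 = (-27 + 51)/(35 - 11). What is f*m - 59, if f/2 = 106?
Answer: -1119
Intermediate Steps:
f = 212 (f = 2*106 = 212)
m = -5 (m = -6 + (-27 + 51)/(35 - 11) = -6 + 24/24 = -6 + 24*(1/24) = -6 + 1 = -5)
f*m - 59 = 212*(-5) - 59 = -1060 - 59 = -1119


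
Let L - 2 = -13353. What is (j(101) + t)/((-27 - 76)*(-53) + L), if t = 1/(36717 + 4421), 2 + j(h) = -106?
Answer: 4442903/324661096 ≈ 0.013685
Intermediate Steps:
j(h) = -108 (j(h) = -2 - 106 = -108)
L = -13351 (L = 2 - 13353 = -13351)
t = 1/41138 ≈ 2.4308e-5
(j(101) + t)/((-27 - 76)*(-53) + L) = (-108 + 1/41138)/((-27 - 76)*(-53) - 13351) = -4442903/(41138*(-103*(-53) - 13351)) = -4442903/(41138*(5459 - 13351)) = -4442903/41138/(-7892) = -4442903/41138*(-1/7892) = 4442903/324661096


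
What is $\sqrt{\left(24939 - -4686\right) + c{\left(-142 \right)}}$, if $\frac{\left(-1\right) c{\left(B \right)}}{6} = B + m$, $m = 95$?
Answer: $3 \sqrt{3323} \approx 172.94$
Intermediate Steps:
$c{\left(B \right)} = -570 - 6 B$ ($c{\left(B \right)} = - 6 \left(B + 95\right) = - 6 \left(95 + B\right) = -570 - 6 B$)
$\sqrt{\left(24939 - -4686\right) + c{\left(-142 \right)}} = \sqrt{\left(24939 - -4686\right) - -282} = \sqrt{\left(24939 + 4686\right) + \left(-570 + 852\right)} = \sqrt{29625 + 282} = \sqrt{29907} = 3 \sqrt{3323}$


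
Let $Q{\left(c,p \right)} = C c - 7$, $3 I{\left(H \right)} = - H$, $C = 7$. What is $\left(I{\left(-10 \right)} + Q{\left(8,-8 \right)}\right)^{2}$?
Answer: $\frac{24649}{9} \approx 2738.8$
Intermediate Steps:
$I{\left(H \right)} = - \frac{H}{3}$ ($I{\left(H \right)} = \frac{\left(-1\right) H}{3} = - \frac{H}{3}$)
$Q{\left(c,p \right)} = -7 + 7 c$ ($Q{\left(c,p \right)} = 7 c - 7 = -7 + 7 c$)
$\left(I{\left(-10 \right)} + Q{\left(8,-8 \right)}\right)^{2} = \left(\left(- \frac{1}{3}\right) \left(-10\right) + \left(-7 + 7 \cdot 8\right)\right)^{2} = \left(\frac{10}{3} + \left(-7 + 56\right)\right)^{2} = \left(\frac{10}{3} + 49\right)^{2} = \left(\frac{157}{3}\right)^{2} = \frac{24649}{9}$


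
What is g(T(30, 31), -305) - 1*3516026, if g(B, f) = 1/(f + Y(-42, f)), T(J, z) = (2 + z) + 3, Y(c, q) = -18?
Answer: -1135676399/323 ≈ -3.5160e+6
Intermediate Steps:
T(J, z) = 5 + z
g(B, f) = 1/(-18 + f) (g(B, f) = 1/(f - 18) = 1/(-18 + f))
g(T(30, 31), -305) - 1*3516026 = 1/(-18 - 305) - 1*3516026 = 1/(-323) - 3516026 = -1/323 - 3516026 = -1135676399/323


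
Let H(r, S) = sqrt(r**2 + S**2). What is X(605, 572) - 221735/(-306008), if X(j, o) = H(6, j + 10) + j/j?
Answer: 527743/306008 + 3*sqrt(42029) ≈ 616.75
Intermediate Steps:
H(r, S) = sqrt(S**2 + r**2)
X(j, o) = 1 + sqrt(36 + (10 + j)**2) (X(j, o) = sqrt((j + 10)**2 + 6**2) + j/j = sqrt((10 + j)**2 + 36) + 1 = sqrt(36 + (10 + j)**2) + 1 = 1 + sqrt(36 + (10 + j)**2))
X(605, 572) - 221735/(-306008) = (1 + sqrt(36 + (10 + 605)**2)) - 221735/(-306008) = (1 + sqrt(36 + 615**2)) - 221735*(-1/306008) = (1 + sqrt(36 + 378225)) + 221735/306008 = (1 + sqrt(378261)) + 221735/306008 = (1 + 3*sqrt(42029)) + 221735/306008 = 527743/306008 + 3*sqrt(42029)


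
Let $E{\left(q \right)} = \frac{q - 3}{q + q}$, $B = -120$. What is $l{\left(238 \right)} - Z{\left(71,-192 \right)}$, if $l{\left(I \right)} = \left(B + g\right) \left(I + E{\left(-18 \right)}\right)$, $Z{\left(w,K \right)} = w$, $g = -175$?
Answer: $- \frac{845437}{12} \approx -70453.0$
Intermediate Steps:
$E{\left(q \right)} = \frac{-3 + q}{2 q}$
$l{\left(I \right)} = - \frac{2065}{12} - 295 I$ ($l{\left(I \right)} = \left(-120 - 175\right) \left(I + \frac{-3 - 18}{2 \left(-18\right)}\right) = - 295 \left(I + \frac{1}{2} \left(- \frac{1}{18}\right) \left(-21\right)\right) = - 295 \left(I + \frac{7}{12}\right) = - 295 \left(\frac{7}{12} + I\right) = - \frac{2065}{12} - 295 I$)
$l{\left(238 \right)} - Z{\left(71,-192 \right)} = \left(- \frac{2065}{12} - 70210\right) - 71 = - \frac{844585}{12} - 71 = - \frac{845437}{12}$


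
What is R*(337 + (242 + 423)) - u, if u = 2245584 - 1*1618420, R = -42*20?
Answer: -1468844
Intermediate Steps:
R = -840
u = 627164 (u = 2245584 - 1618420 = 627164)
R*(337 + (242 + 423)) - u = -840*(337 + (242 + 423)) - 1*627164 = -840*(337 + 665) - 627164 = -840*1002 - 627164 = -841680 - 627164 = -1468844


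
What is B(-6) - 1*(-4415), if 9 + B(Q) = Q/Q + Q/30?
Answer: 22034/5 ≈ 4406.8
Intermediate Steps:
B(Q) = -8 + Q/30 (B(Q) = -9 + (Q/Q + Q/30) = -9 + (1 + Q*(1/30)) = -9 + (1 + Q/30) = -8 + Q/30)
B(-6) - 1*(-4415) = (-8 + (1/30)*(-6)) - 1*(-4415) = (-8 - ⅕) + 4415 = -41/5 + 4415 = 22034/5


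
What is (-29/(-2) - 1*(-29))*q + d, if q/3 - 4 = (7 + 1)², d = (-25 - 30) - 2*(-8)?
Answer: 8835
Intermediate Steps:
d = -39 (d = -55 + 16 = -39)
q = 204 (q = 12 + 3*(7 + 1)² = 12 + 3*8² = 12 + 3*64 = 12 + 192 = 204)
(-29/(-2) - 1*(-29))*q + d = (-29/(-2) - 1*(-29))*204 - 39 = (-29*(-½) + 29)*204 - 39 = (29/2 + 29)*204 - 39 = (87/2)*204 - 39 = 8874 - 39 = 8835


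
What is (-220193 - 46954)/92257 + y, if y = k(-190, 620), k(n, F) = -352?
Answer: -32741611/92257 ≈ -354.90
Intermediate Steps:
y = -352
(-220193 - 46954)/92257 + y = (-220193 - 46954)/92257 - 352 = -267147*1/92257 - 352 = -267147/92257 - 352 = -32741611/92257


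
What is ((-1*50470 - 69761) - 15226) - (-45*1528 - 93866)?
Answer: 27169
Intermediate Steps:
((-1*50470 - 69761) - 15226) - (-45*1528 - 93866) = ((-50470 - 69761) - 15226) - (-68760 - 93866) = (-120231 - 15226) - 1*(-162626) = -135457 + 162626 = 27169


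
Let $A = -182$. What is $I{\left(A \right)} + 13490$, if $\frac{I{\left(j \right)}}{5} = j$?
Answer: $12580$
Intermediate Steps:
$I{\left(j \right)} = 5 j$
$I{\left(A \right)} + 13490 = 5 \left(-182\right) + 13490 = -910 + 13490 = 12580$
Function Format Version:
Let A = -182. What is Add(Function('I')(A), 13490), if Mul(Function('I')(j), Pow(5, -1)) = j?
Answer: 12580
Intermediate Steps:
Function('I')(j) = Mul(5, j)
Add(Function('I')(A), 13490) = Add(Mul(5, -182), 13490) = Add(-910, 13490) = 12580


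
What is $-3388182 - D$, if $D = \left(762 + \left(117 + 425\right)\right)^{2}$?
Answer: $-5088598$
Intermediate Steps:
$D = 1700416$ ($D = \left(762 + 542\right)^{2} = 1304^{2} = 1700416$)
$-3388182 - D = -3388182 - 1700416 = -5088598$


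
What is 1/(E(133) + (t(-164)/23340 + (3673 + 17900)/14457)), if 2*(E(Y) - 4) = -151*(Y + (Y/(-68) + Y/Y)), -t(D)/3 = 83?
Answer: -1274721880/12701136753073 ≈ -0.00010036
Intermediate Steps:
t(D) = -249 (t(D) = -3*83 = -249)
E(Y) = -143/2 - 10117*Y/136 (E(Y) = 4 + (-151*(Y + (Y/(-68) + Y/Y)))/2 = 4 + (-151*(Y + (Y*(-1/68) + 1)))/2 = 4 + (-151*(Y + (-Y/68 + 1)))/2 = 4 + (-151*(Y + (1 - Y/68)))/2 = 4 + (-151*(1 + 67*Y/68))/2 = 4 + (-151 - 10117*Y/68)/2 = 4 + (-151/2 - 10117*Y/136) = -143/2 - 10117*Y/136)
1/(E(133) + (t(-164)/23340 + (3673 + 17900)/14457)) = 1/((-143/2 - 10117/136*133) + (-249/23340 + (3673 + 17900)/14457)) = 1/((-143/2 - 1345561/136) + (-249*1/23340 + 21573*(1/14457))) = 1/(-1355285/136 + (-83/7780 + 7191/4819)) = 1/(-1355285/136 + 55546003/37491820) = 1/(-12701136753073/1274721880) = -1274721880/12701136753073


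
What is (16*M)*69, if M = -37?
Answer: -40848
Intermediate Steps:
(16*M)*69 = (16*(-37))*69 = -592*69 = -40848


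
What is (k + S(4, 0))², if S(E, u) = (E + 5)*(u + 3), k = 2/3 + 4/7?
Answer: 351649/441 ≈ 797.39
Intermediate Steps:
k = 26/21 (k = 2*(⅓) + 4*(⅐) = ⅔ + 4/7 = 26/21 ≈ 1.2381)
S(E, u) = (3 + u)*(5 + E) (S(E, u) = (5 + E)*(3 + u) = (3 + u)*(5 + E))
(k + S(4, 0))² = (26/21 + (15 + 3*4 + 5*0 + 4*0))² = (26/21 + (15 + 12 + 0 + 0))² = (26/21 + 27)² = (593/21)² = 351649/441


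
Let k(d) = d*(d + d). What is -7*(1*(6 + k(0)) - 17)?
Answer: 77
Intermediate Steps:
k(d) = 2*d² (k(d) = d*(2*d) = 2*d²)
-7*(1*(6 + k(0)) - 17) = -7*(1*(6 + 2*0²) - 17) = -7*(1*(6 + 2*0) - 17) = -7*(1*(6 + 0) - 17) = -7*(1*6 - 17) = -7*(6 - 17) = -7*(-11) = 77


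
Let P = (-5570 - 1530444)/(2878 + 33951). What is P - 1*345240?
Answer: -12716379974/36829 ≈ -3.4528e+5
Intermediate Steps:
P = -1536014/36829 ≈ -41.707
P - 1*345240 = -1536014/36829 - 1*345240 = -1536014/36829 - 345240 = -12716379974/36829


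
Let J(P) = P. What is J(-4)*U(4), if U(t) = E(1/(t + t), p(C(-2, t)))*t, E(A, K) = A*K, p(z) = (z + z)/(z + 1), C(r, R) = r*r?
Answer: -16/5 ≈ -3.2000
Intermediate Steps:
C(r, R) = r²
p(z) = 2*z/(1 + z) (p(z) = (2*z)/(1 + z) = 2*z/(1 + z))
U(t) = ⅘ (U(t) = ((2*(-2)²/(1 + (-2)²))/(t + t))*t = ((2*4/(1 + 4))/((2*t)))*t = ((1/(2*t))*(2*4/5))*t = ((1/(2*t))*(2*4*(⅕)))*t = ((1/(2*t))*(8/5))*t = (4/(5*t))*t = ⅘)
J(-4)*U(4) = -4*⅘ = -16/5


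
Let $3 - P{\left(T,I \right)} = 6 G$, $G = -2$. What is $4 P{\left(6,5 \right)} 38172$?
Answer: $2290320$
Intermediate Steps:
$P{\left(T,I \right)} = 15$ ($P{\left(T,I \right)} = 3 - 6 \left(-2\right) = 3 - -12 = 3 + 12 = 15$)
$4 P{\left(6,5 \right)} 38172 = 4 \cdot 15 \cdot 38172 = 60 \cdot 38172 = 2290320$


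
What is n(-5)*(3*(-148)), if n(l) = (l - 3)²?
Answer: -28416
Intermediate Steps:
n(l) = (-3 + l)²
n(-5)*(3*(-148)) = (-3 - 5)²*(3*(-148)) = (-8)²*(-444) = 64*(-444) = -28416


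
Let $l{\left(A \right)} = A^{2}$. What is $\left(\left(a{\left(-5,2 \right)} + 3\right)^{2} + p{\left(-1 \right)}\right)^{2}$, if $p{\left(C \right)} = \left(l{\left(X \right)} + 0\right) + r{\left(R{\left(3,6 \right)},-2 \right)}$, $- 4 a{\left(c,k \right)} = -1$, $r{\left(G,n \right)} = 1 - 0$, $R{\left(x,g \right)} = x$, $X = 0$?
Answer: $\frac{34225}{256} \approx 133.69$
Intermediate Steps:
$r{\left(G,n \right)} = 1$ ($r{\left(G,n \right)} = 1 + 0 = 1$)
$a{\left(c,k \right)} = \frac{1}{4}$ ($a{\left(c,k \right)} = \left(- \frac{1}{4}\right) \left(-1\right) = \frac{1}{4}$)
$p{\left(C \right)} = 1$ ($p{\left(C \right)} = \left(0^{2} + 0\right) + 1 = \left(0 + 0\right) + 1 = 0 + 1 = 1$)
$\left(\left(a{\left(-5,2 \right)} + 3\right)^{2} + p{\left(-1 \right)}\right)^{2} = \left(\left(\frac{1}{4} + 3\right)^{2} + 1\right)^{2} = \left(\left(\frac{13}{4}\right)^{2} + 1\right)^{2} = \left(\frac{169}{16} + 1\right)^{2} = \left(\frac{185}{16}\right)^{2} = \frac{34225}{256}$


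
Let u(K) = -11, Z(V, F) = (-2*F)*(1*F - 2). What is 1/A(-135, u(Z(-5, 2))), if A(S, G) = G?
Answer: -1/11 ≈ -0.090909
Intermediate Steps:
Z(V, F) = -2*F*(-2 + F) (Z(V, F) = (-2*F)*(F - 2) = (-2*F)*(-2 + F) = -2*F*(-2 + F))
1/A(-135, u(Z(-5, 2))) = 1/(-11) = -1/11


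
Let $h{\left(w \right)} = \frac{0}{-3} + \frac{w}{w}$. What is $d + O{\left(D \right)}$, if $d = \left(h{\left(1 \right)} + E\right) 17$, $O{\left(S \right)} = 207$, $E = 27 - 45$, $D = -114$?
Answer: $-82$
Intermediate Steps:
$h{\left(w \right)} = 1$ ($h{\left(w \right)} = 0 \left(- \frac{1}{3}\right) + 1 = 0 + 1 = 1$)
$E = -18$ ($E = 27 - 45 = -18$)
$d = -289$ ($d = \left(1 - 18\right) 17 = \left(-17\right) 17 = -289$)
$d + O{\left(D \right)} = -289 + 207 = -82$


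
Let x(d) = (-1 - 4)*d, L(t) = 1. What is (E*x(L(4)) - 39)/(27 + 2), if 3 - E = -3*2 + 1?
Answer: -79/29 ≈ -2.7241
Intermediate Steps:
E = 8 (E = 3 - (-3*2 + 1) = 3 - (-6 + 1) = 3 - 1*(-5) = 3 + 5 = 8)
x(d) = -5*d
(E*x(L(4)) - 39)/(27 + 2) = (8*(-5*1) - 39)/(27 + 2) = (8*(-5) - 39)/29 = (-40 - 39)/29 = (1/29)*(-79) = -79/29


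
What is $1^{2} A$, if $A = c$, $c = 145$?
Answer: $145$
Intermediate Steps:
$A = 145$
$1^{2} A = 1^{2} \cdot 145 = 1 \cdot 145 = 145$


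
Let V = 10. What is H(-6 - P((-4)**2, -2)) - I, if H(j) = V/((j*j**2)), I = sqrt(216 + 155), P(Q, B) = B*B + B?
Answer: -5/256 - sqrt(371) ≈ -19.281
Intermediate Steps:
P(Q, B) = B + B**2 (P(Q, B) = B**2 + B = B + B**2)
I = sqrt(371) ≈ 19.261
H(j) = 10/j**3 (H(j) = 10/((j*j**2)) = 10/(j**3) = 10/j**3)
H(-6 - P((-4)**2, -2)) - I = 10/(-6 - (-2)*(1 - 2))**3 - sqrt(371) = 10/(-6 - (-2)*(-1))**3 - sqrt(371) = 10/(-6 - 1*2)**3 - sqrt(371) = 10/(-6 - 2)**3 - sqrt(371) = 10/(-8)**3 - sqrt(371) = 10*(-1/512) - sqrt(371) = -5/256 - sqrt(371)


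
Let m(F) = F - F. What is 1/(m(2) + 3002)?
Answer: 1/3002 ≈ 0.00033311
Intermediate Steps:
m(F) = 0
1/(m(2) + 3002) = 1/(0 + 3002) = 1/3002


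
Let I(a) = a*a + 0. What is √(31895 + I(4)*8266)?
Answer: 3*√18239 ≈ 405.16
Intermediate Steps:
I(a) = a² (I(a) = a² + 0 = a²)
√(31895 + I(4)*8266) = √(31895 + 4²*8266) = √(31895 + 16*8266) = √(31895 + 132256) = √164151 = 3*√18239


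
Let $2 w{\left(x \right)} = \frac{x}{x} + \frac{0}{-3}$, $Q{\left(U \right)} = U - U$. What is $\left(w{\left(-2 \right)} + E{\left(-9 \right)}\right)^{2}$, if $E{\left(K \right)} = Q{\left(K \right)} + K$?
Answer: $\frac{289}{4} \approx 72.25$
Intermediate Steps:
$Q{\left(U \right)} = 0$
$w{\left(x \right)} = \frac{1}{2}$ ($w{\left(x \right)} = \frac{\frac{x}{x} + \frac{0}{-3}}{2} = \frac{1 + 0 \left(- \frac{1}{3}\right)}{2} = \frac{1 + 0}{2} = \frac{1}{2} \cdot 1 = \frac{1}{2}$)
$E{\left(K \right)} = K$ ($E{\left(K \right)} = 0 + K = K$)
$\left(w{\left(-2 \right)} + E{\left(-9 \right)}\right)^{2} = \left(\frac{1}{2} - 9\right)^{2} = \left(- \frac{17}{2}\right)^{2} = \frac{289}{4}$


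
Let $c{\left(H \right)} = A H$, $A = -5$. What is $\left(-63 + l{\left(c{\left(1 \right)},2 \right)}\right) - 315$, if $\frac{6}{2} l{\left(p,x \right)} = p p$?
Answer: $- \frac{1109}{3} \approx -369.67$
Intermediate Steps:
$c{\left(H \right)} = - 5 H$
$l{\left(p,x \right)} = \frac{p^{2}}{3}$ ($l{\left(p,x \right)} = \frac{p p}{3} = \frac{p^{2}}{3}$)
$\left(-63 + l{\left(c{\left(1 \right)},2 \right)}\right) - 315 = \left(-63 + \frac{\left(\left(-5\right) 1\right)^{2}}{3}\right) - 315 = \left(-63 + \frac{\left(-5\right)^{2}}{3}\right) - 315 = \left(-63 + \frac{1}{3} \cdot 25\right) - 315 = \left(-63 + \frac{25}{3}\right) - 315 = - \frac{164}{3} - 315 = - \frac{1109}{3}$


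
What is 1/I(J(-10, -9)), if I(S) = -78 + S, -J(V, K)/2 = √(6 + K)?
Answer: I/(2*(√3 - 39*I)) ≈ -0.012795 + 0.00056826*I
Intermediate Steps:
J(V, K) = -2*√(6 + K)
1/I(J(-10, -9)) = 1/(-78 - 2*√(6 - 9)) = 1/(-78 - 2*I*√3)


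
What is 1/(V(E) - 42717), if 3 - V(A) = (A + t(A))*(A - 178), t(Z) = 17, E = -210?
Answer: -1/117598 ≈ -8.5035e-6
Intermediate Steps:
V(A) = 3 - (-178 + A)*(17 + A) (V(A) = 3 - (A + 17)*(A - 178) = 3 - (17 + A)*(-178 + A) = 3 - (-178 + A)*(17 + A))
1/(V(E) - 42717) = 1/((3029 - 1*(-210)² + 161*(-210)) - 42717) = 1/((3029 - 1*44100 - 33810) - 42717) = 1/((3029 - 44100 - 33810) - 42717) = 1/(-74881 - 42717) = 1/(-117598) = -1/117598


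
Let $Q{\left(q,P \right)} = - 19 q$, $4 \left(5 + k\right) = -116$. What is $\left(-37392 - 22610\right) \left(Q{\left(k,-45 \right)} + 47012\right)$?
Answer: $-2859575316$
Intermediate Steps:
$k = -34$ ($k = -5 + \frac{1}{4} \left(-116\right) = -5 - 29 = -34$)
$\left(-37392 - 22610\right) \left(Q{\left(k,-45 \right)} + 47012\right) = \left(-37392 - 22610\right) \left(\left(-19\right) \left(-34\right) + 47012\right) = - 60002 \left(646 + 47012\right) = \left(-60002\right) 47658 = -2859575316$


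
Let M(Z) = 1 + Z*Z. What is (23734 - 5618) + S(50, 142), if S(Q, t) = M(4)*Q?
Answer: 18966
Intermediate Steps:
M(Z) = 1 + Z**2
S(Q, t) = 17*Q (S(Q, t) = (1 + 4**2)*Q = (1 + 16)*Q = 17*Q)
(23734 - 5618) + S(50, 142) = (23734 - 5618) + 17*50 = 18116 + 850 = 18966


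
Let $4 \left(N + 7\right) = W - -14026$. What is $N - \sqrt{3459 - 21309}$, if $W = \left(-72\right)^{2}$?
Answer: $\frac{9591}{2} - 5 i \sqrt{714} \approx 4795.5 - 133.6 i$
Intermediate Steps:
$W = 5184$
$N = \frac{9591}{2}$ ($N = -7 + \frac{5184 - -14026}{4} = -7 + \frac{5184 + 14026}{4} = -7 + \frac{1}{4} \cdot 19210 = -7 + \frac{9605}{2} = \frac{9591}{2} \approx 4795.5$)
$N - \sqrt{3459 - 21309} = \frac{9591}{2} - \sqrt{3459 - 21309} = \frac{9591}{2} - \sqrt{-17850} = \frac{9591}{2} - 5 i \sqrt{714}$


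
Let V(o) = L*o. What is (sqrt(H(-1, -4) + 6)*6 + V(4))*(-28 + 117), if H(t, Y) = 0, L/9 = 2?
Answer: 6408 + 534*sqrt(6) ≈ 7716.0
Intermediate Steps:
L = 18 (L = 9*2 = 18)
V(o) = 18*o
(sqrt(H(-1, -4) + 6)*6 + V(4))*(-28 + 117) = (sqrt(0 + 6)*6 + 18*4)*(-28 + 117) = (sqrt(6)*6 + 72)*89 = (6*sqrt(6) + 72)*89 = (72 + 6*sqrt(6))*89 = 6408 + 534*sqrt(6)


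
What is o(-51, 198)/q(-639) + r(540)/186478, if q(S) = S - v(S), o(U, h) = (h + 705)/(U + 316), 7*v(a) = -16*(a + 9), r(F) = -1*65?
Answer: -9723829/4892250330 ≈ -0.0019876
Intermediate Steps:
r(F) = -65
v(a) = -144/7 - 16*a/7 (v(a) = (-16*(a + 9))/7 = (-16*(9 + a))/7 = (-144 - 16*a)/7 = -144/7 - 16*a/7)
o(U, h) = (705 + h)/(316 + U)
q(S) = 144/7 + 23*S/7 (q(S) = S - (-144/7 - 16*S/7) = S + (144/7 + 16*S/7) = 144/7 + 23*S/7)
o(-51, 198)/q(-639) + r(540)/186478 = ((705 + 198)/(316 - 51))/(144/7 + (23/7)*(-639)) - 65/186478 = (903/265)/(144/7 - 14697/7) - 65*1/186478 = ((1/265)*903)/(-2079) - 65/186478 = (903/265)*(-1/2079) - 65/186478 = -43/26235 - 65/186478 = -9723829/4892250330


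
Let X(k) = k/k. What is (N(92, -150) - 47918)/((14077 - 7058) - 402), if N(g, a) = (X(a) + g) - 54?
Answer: -3683/509 ≈ -7.2358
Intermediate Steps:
X(k) = 1
N(g, a) = -53 + g (N(g, a) = (1 + g) - 54 = -53 + g)
(N(92, -150) - 47918)/((14077 - 7058) - 402) = ((-53 + 92) - 47918)/((14077 - 7058) - 402) = (39 - 47918)/(7019 - 402) = -47879/6617 = -47879*1/6617 = -3683/509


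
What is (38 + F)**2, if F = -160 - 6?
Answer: 16384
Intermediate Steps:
F = -166
(38 + F)**2 = (38 - 166)**2 = (-128)**2 = 16384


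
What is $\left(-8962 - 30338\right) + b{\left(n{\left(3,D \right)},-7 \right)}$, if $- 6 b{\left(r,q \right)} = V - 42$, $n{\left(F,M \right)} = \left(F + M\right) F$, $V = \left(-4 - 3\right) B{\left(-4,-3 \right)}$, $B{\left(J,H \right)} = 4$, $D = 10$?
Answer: $- \frac{117865}{3} \approx -39288.0$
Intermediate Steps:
$V = -28$ ($V = \left(-4 - 3\right) 4 = \left(-7\right) 4 = -28$)
$n{\left(F,M \right)} = F \left(F + M\right)$
$b{\left(r,q \right)} = \frac{35}{3}$ ($b{\left(r,q \right)} = - \frac{-28 - 42}{6} = \left(- \frac{1}{6}\right) \left(-70\right) = \frac{35}{3}$)
$\left(-8962 - 30338\right) + b{\left(n{\left(3,D \right)},-7 \right)} = \left(-8962 - 30338\right) + \frac{35}{3} = -39300 + \frac{35}{3} = - \frac{117865}{3}$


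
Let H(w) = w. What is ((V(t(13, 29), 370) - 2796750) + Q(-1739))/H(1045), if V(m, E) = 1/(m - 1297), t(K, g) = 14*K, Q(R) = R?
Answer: -3120315236/1165175 ≈ -2678.0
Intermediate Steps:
V(m, E) = 1/(-1297 + m)
((V(t(13, 29), 370) - 2796750) + Q(-1739))/H(1045) = ((1/(-1297 + 14*13) - 2796750) - 1739)/1045 = ((1/(-1297 + 182) - 2796750) - 1739)*(1/1045) = ((1/(-1115) - 2796750) - 1739)*(1/1045) = ((-1/1115 - 2796750) - 1739)*(1/1045) = (-3118376251/1115 - 1739)*(1/1045) = -3120315236/1115*1/1045 = -3120315236/1165175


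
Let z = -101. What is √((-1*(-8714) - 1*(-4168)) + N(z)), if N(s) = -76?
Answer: √12806 ≈ 113.16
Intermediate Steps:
√((-1*(-8714) - 1*(-4168)) + N(z)) = √((-1*(-8714) - 1*(-4168)) - 76) = √((8714 + 4168) - 76) = √(12882 - 76) = √12806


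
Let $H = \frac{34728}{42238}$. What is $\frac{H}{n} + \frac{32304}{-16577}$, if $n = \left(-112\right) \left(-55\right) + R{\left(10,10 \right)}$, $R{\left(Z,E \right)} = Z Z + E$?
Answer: $- \frac{64807315462}{33258517985} \approx -1.9486$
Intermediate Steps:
$R{\left(Z,E \right)} = E + Z^{2}$ ($R{\left(Z,E \right)} = Z^{2} + E = E + Z^{2}$)
$H = \frac{17364}{21119}$ ($H = 34728 \cdot \frac{1}{42238} = \frac{17364}{21119} \approx 0.8222$)
$n = 6270$ ($n = \left(-112\right) \left(-55\right) + \left(10 + 10^{2}\right) = 6160 + \left(10 + 100\right) = 6160 + 110 = 6270$)
$\frac{H}{n} + \frac{32304}{-16577} = \frac{17364}{21119 \cdot 6270} + \frac{32304}{-16577} = \frac{17364}{21119} \cdot \frac{1}{6270} + 32304 \left(- \frac{1}{16577}\right) = \frac{2894}{22069355} - \frac{32304}{16577} = - \frac{64807315462}{33258517985}$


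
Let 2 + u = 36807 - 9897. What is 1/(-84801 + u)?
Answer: -1/57893 ≈ -1.7273e-5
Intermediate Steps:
u = 26908 (u = -2 + (36807 - 9897) = -2 + 26910 = 26908)
1/(-84801 + u) = 1/(-84801 + 26908) = 1/(-57893) = -1/57893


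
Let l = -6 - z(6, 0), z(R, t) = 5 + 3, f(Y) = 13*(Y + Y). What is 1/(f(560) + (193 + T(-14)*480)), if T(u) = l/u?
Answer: 1/15233 ≈ 6.5647e-5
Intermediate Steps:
f(Y) = 26*Y (f(Y) = 13*(2*Y) = 26*Y)
z(R, t) = 8
l = -14 (l = -6 - 1*8 = -6 - 8 = -14)
T(u) = -14/u
1/(f(560) + (193 + T(-14)*480)) = 1/(26*560 + (193 - 14/(-14)*480)) = 1/(14560 + (193 - 14*(-1/14)*480)) = 1/(14560 + (193 + 1*480)) = 1/(14560 + (193 + 480)) = 1/(14560 + 673) = 1/15233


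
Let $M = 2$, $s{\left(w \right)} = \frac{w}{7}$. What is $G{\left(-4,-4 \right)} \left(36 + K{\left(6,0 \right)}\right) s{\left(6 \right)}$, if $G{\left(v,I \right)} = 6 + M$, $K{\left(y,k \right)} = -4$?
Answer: $\frac{1536}{7} \approx 219.43$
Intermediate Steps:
$s{\left(w \right)} = \frac{w}{7}$ ($s{\left(w \right)} = w \frac{1}{7} = \frac{w}{7}$)
$G{\left(v,I \right)} = 8$ ($G{\left(v,I \right)} = 6 + 2 = 8$)
$G{\left(-4,-4 \right)} \left(36 + K{\left(6,0 \right)}\right) s{\left(6 \right)} = 8 \left(36 - 4\right) \frac{1}{7} \cdot 6 = 8 \cdot 32 \cdot \frac{6}{7} = 256 \cdot \frac{6}{7} = \frac{1536}{7}$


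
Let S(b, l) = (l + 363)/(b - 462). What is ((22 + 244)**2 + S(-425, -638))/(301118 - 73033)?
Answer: 62760847/202311395 ≈ 0.31022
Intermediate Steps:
S(b, l) = (363 + l)/(-462 + b)
((22 + 244)**2 + S(-425, -638))/(301118 - 73033) = ((22 + 244)**2 + (363 - 638)/(-462 - 425))/(301118 - 73033) = (266**2 - 275/(-887))/228085 = (70756 - 1/887*(-275))*(1/228085) = (70756 + 275/887)*(1/228085) = (62760847/887)*(1/228085) = 62760847/202311395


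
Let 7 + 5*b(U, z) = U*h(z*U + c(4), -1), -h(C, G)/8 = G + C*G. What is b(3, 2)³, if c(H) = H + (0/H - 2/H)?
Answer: 117649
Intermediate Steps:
c(H) = H - 2/H (c(H) = H + (0 - 2/H) = H - 2/H)
h(C, G) = -8*G - 8*C*G (h(C, G) = -8*(G + C*G) = -8*G - 8*C*G)
b(U, z) = -7/5 + U*(36 + 8*U*z)/5 (b(U, z) = -7/5 + (U*(-8*(-1)*(1 + (z*U + (4 - 2/4)))))/5 = -7/5 + (U*(-8*(-1)*(1 + (U*z + (4 - 2*¼)))))/5 = -7/5 + (U*(-8*(-1)*(1 + (U*z + (4 - ½)))))/5 = -7/5 + (U*(-8*(-1)*(1 + (U*z + 7/2))))/5 = -7/5 + (U*(-8*(-1)*(1 + (7/2 + U*z))))/5 = -7/5 + (U*(-8*(-1)*(9/2 + U*z)))/5 = -7/5 + (U*(36 + 8*U*z))/5 = -7/5 + U*(36 + 8*U*z)/5)
b(3, 2)³ = (-7/5 + (⅘)*3*(9 + 2*3*2))³ = (-7/5 + (⅘)*3*(9 + 12))³ = (-7/5 + (⅘)*3*21)³ = (-7/5 + 252/5)³ = 49³ = 117649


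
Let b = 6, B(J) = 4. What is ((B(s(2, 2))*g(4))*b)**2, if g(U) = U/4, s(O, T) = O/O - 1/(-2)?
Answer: 576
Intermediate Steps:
s(O, T) = 3/2 (s(O, T) = 1 - 1*(-1/2) = 1 + 1/2 = 3/2)
g(U) = U/4 (g(U) = U*(1/4) = U/4)
((B(s(2, 2))*g(4))*b)**2 = ((4*((1/4)*4))*6)**2 = ((4*1)*6)**2 = (4*6)**2 = 24**2 = 576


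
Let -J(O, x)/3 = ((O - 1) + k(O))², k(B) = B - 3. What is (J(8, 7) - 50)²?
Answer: 232324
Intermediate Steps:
k(B) = -3 + B
J(O, x) = -3*(-4 + 2*O)² (J(O, x) = -3*((O - 1) + (-3 + O))² = -3*((-1 + O) + (-3 + O))² = -3*(-4 + 2*O)²)
(J(8, 7) - 50)² = (-12*(-2 + 8)² - 50)² = (-12*6² - 50)² = (-12*36 - 50)² = (-432 - 50)² = (-482)² = 232324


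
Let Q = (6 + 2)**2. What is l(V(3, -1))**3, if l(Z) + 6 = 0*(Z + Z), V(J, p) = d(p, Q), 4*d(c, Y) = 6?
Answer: -216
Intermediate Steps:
Q = 64 (Q = 8**2 = 64)
d(c, Y) = 3/2 (d(c, Y) = (1/4)*6 = 3/2)
V(J, p) = 3/2
l(Z) = -6 (l(Z) = -6 + 0*(Z + Z) = -6 + 0*(2*Z) = -6 + 0 = -6)
l(V(3, -1))**3 = (-6)**3 = -216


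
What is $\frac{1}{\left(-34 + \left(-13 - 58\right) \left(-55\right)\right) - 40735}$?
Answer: $- \frac{1}{36864} \approx -2.7127 \cdot 10^{-5}$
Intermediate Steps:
$\frac{1}{\left(-34 + \left(-13 - 58\right) \left(-55\right)\right) - 40735} = \frac{1}{\left(-34 - -3905\right) - 40735} = \frac{1}{\left(-34 + 3905\right) - 40735} = \frac{1}{3871 - 40735} = \frac{1}{-36864} = - \frac{1}{36864}$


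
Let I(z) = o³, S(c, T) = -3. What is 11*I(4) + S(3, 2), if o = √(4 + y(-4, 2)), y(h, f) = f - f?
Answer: 85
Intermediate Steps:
y(h, f) = 0
o = 2 (o = √(4 + 0) = √4 = 2)
I(z) = 8 (I(z) = 2³ = 8)
11*I(4) + S(3, 2) = 11*8 - 3 = 88 - 3 = 85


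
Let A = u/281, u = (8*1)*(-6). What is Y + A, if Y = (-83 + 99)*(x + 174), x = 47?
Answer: 993568/281 ≈ 3535.8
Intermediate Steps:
u = -48 (u = 8*(-6) = -48)
A = -48/281 ≈ -0.17082
Y = 3536 (Y = (-83 + 99)*(47 + 174) = 16*221 = 3536)
Y + A = 3536 - 48/281 = 993568/281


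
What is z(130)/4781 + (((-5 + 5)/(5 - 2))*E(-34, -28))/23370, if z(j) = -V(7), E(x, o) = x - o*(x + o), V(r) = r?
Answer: -1/683 ≈ -0.0014641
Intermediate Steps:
E(x, o) = x - o*(o + x)
z(j) = -7 (z(j) = -1*7 = -7)
z(130)/4781 + (((-5 + 5)/(5 - 2))*E(-34, -28))/23370 = -7/4781 + (((-5 + 5)/(5 - 2))*(-34 - 1*(-28)**2 - 1*(-28)*(-34)))/23370 = -7*1/4781 + ((0/3)*(-34 - 1*784 - 952))*(1/23370) = -1/683 + ((0*(1/3))*(-34 - 784 - 952))*(1/23370) = -1/683 + (0*(-1770))*(1/23370) = -1/683 + 0*(1/23370) = -1/683 + 0 = -1/683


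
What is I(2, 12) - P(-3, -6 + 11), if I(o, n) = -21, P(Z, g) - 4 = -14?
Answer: -11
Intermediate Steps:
P(Z, g) = -10 (P(Z, g) = 4 - 14 = -10)
I(2, 12) - P(-3, -6 + 11) = -21 - 1*(-10) = -21 + 10 = -11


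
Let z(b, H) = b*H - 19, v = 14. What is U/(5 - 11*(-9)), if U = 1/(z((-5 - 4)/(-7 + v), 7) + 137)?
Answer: 1/11336 ≈ 8.8215e-5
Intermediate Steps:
z(b, H) = -19 + H*b (z(b, H) = H*b - 19 = -19 + H*b)
U = 1/109 (U = 1/((-19 + 7*((-5 - 4)/(-7 + 14))) + 137) = 1/((-19 + 7*(-9/7)) + 137) = 1/((-19 - 9) + 137) = 1/(-28 + 137) = 1/109 ≈ 0.0091743)
U/(5 - 11*(-9)) = 1/(109*(5 - 11*(-9))) = 1/(109*(5 + 99)) = (1/109)/104 = (1/109)*(1/104) = 1/11336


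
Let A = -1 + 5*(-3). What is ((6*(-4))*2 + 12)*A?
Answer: 576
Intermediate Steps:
A = -16 (A = -1 - 15 = -16)
((6*(-4))*2 + 12)*A = ((6*(-4))*2 + 12)*(-16) = (-24*2 + 12)*(-16) = (-48 + 12)*(-16) = -36*(-16) = 576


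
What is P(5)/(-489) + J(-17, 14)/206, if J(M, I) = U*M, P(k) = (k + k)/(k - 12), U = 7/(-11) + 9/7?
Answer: -196495/3878259 ≈ -0.050666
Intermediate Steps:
U = 50/77 (U = 7*(-1/11) + 9*(⅐) = -7/11 + 9/7 = 50/77 ≈ 0.64935)
P(k) = 2*k/(-12 + k) (P(k) = (2*k)/(-12 + k) = 2*k/(-12 + k))
J(M, I) = 50*M/77
P(5)/(-489) + J(-17, 14)/206 = (2*5/(-12 + 5))/(-489) + ((50/77)*(-17))/206 = (2*5/(-7))*(-1/489) - 850/77*1/206 = (2*5*(-⅐))*(-1/489) - 425/7931 = -10/7*(-1/489) - 425/7931 = 10/3423 - 425/7931 = -196495/3878259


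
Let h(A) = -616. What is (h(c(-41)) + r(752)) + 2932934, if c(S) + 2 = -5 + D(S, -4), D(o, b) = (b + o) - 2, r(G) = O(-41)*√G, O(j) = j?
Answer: 2932318 - 164*√47 ≈ 2.9312e+6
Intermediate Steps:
r(G) = -41*√G
D(o, b) = -2 + b + o
c(S) = -13 + S (c(S) = -2 + (-5 + (-2 - 4 + S)) = -2 + (-5 + (-6 + S)) = -2 + (-11 + S) = -13 + S)
(h(c(-41)) + r(752)) + 2932934 = (-616 - 164*√47) + 2932934 = 2932318 - 164*√47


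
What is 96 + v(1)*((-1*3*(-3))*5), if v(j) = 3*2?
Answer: 366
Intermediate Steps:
v(j) = 6
96 + v(1)*((-1*3*(-3))*5) = 96 + 6*((-1*3*(-3))*5) = 96 + 6*(-3*(-3)*5) = 96 + 6*(9*5) = 96 + 6*45 = 96 + 270 = 366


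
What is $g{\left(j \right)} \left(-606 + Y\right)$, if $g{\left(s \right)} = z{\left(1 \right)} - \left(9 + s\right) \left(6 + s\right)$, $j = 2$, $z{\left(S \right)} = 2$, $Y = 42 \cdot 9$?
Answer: $19608$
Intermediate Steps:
$Y = 378$
$g{\left(s \right)} = 2 - \left(6 + s\right) \left(9 + s\right)$ ($g{\left(s \right)} = 2 - \left(9 + s\right) \left(6 + s\right) = 2 - \left(6 + s\right) \left(9 + s\right)$)
$g{\left(j \right)} \left(-606 + Y\right) = \left(-52 - 2^{2} - 30\right) \left(-606 + 378\right) = \left(-52 - 4 - 30\right) \left(-228\right) = \left(-86\right) \left(-228\right) = 19608$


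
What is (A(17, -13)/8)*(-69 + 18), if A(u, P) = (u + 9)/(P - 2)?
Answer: 221/20 ≈ 11.050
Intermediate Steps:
A(u, P) = (9 + u)/(-2 + P)
(A(17, -13)/8)*(-69 + 18) = (((9 + 17)/(-2 - 13))/8)*(-69 + 18) = ((26/(-15))*(⅛))*(-51) = (-1/15*26*(⅛))*(-51) = -26/15*⅛*(-51) = -13/60*(-51) = 221/20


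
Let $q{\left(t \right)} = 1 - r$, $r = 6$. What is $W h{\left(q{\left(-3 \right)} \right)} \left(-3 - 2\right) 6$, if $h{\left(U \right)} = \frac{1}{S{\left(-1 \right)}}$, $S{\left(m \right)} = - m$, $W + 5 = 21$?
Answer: $-480$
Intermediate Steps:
$W = 16$ ($W = -5 + 21 = 16$)
$q{\left(t \right)} = -5$ ($q{\left(t \right)} = 1 - 6 = -5$)
$h{\left(U \right)} = 1$ ($h{\left(U \right)} = \frac{1}{\left(-1\right) \left(-1\right)} = 1^{-1} = 1$)
$W h{\left(q{\left(-3 \right)} \right)} \left(-3 - 2\right) 6 = 16 \cdot 1 \left(-3 - 2\right) 6 = 16 \left(\left(-5\right) 6\right) = 16 \left(-30\right) = -480$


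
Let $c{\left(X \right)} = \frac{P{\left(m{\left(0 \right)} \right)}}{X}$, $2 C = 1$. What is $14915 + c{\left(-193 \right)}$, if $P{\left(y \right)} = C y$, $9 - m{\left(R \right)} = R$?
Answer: $\frac{5757181}{386} \approx 14915.0$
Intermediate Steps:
$C = \frac{1}{2}$ ($C = \frac{1}{2} \cdot 1 = \frac{1}{2} \approx 0.5$)
$m{\left(R \right)} = 9 - R$
$P{\left(y \right)} = \frac{y}{2}$
$c{\left(X \right)} = \frac{9}{2 X}$ ($c{\left(X \right)} = \frac{\frac{1}{2} \left(9 - 0\right)}{X} = \frac{\frac{1}{2} \left(9 + 0\right)}{X} = \frac{\frac{1}{2} \cdot 9}{X} = \frac{9}{2 X}$)
$14915 + c{\left(-193 \right)} = 14915 + \frac{9}{2 \left(-193\right)} = 14915 + \frac{9}{2} \left(- \frac{1}{193}\right) = 14915 - \frac{9}{386} = \frac{5757181}{386}$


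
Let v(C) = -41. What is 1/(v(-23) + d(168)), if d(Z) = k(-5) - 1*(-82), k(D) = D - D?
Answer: 1/41 ≈ 0.024390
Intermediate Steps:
k(D) = 0
d(Z) = 82 (d(Z) = 0 - 1*(-82) = 0 + 82 = 82)
1/(v(-23) + d(168)) = 1/(-41 + 82) = 1/41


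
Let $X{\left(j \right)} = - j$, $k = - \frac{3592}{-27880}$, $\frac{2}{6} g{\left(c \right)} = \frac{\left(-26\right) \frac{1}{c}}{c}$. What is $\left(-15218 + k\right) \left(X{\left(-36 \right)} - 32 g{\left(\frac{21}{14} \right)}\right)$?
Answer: $- \frac{182225789516}{10455} \approx -1.743 \cdot 10^{7}$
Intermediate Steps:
$g{\left(c \right)} = - \frac{78}{c^{2}}$ ($g{\left(c \right)} = 3 \frac{\left(-26\right) \frac{1}{c}}{c} = 3 \left(- \frac{26}{c^{2}}\right) = - \frac{78}{c^{2}}$)
$k = \frac{449}{3485}$ ($k = \left(-3592\right) \left(- \frac{1}{27880}\right) = \frac{449}{3485} \approx 0.12884$)
$\left(-15218 + k\right) \left(X{\left(-36 \right)} - 32 g{\left(\frac{21}{14} \right)}\right) = \left(-15218 + \frac{449}{3485}\right) \left(\left(-1\right) \left(-36\right) - 32 \left(- \frac{78}{\frac{9}{4}}\right)\right) = - \frac{53034281 \left(36 - 32 \left(- \frac{78}{\frac{9}{4}}\right)\right)}{3485} = - \frac{53034281 \left(36 - 32 \left(\left(-78\right) \frac{4}{9}\right)\right)}{3485} = - \frac{53034281 \left(36 - - \frac{3328}{3}\right)}{3485} = - \frac{53034281 \left(36 + \frac{3328}{3}\right)}{3485} = \left(- \frac{53034281}{3485}\right) \frac{3436}{3} = - \frac{182225789516}{10455}$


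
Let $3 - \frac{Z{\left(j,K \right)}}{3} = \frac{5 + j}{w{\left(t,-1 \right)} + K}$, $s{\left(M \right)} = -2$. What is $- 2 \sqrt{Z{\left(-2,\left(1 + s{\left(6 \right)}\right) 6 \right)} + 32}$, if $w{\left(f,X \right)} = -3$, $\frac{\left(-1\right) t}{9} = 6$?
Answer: $- 2 \sqrt{42} \approx -12.961$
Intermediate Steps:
$t = -54$ ($t = \left(-9\right) 6 = -54$)
$Z{\left(j,K \right)} = 9 - \frac{3 \left(5 + j\right)}{-3 + K}$ ($Z{\left(j,K \right)} = 9 - 3 \frac{5 + j}{-3 + K} = 9 - \frac{3 \left(5 + j\right)}{-3 + K}$)
$- 2 \sqrt{Z{\left(-2,\left(1 + s{\left(6 \right)}\right) 6 \right)} + 32} = - 2 \sqrt{\frac{3 \left(-14 - -2 + 3 \left(1 - 2\right) 6\right)}{-3 + \left(1 - 2\right) 6} + 32} = - 2 \sqrt{\frac{3 \left(-14 + 2 + 3 \left(\left(-1\right) 6\right)\right)}{-3 - 6} + 32} = - 2 \sqrt{\frac{3 \left(-14 + 2 + 3 \left(-6\right)\right)}{-3 - 6} + 32} = - 2 \sqrt{\frac{3 \left(-14 + 2 - 18\right)}{-9} + 32} = - 2 \sqrt{3 \left(- \frac{1}{9}\right) \left(-30\right) + 32} = - 2 \sqrt{10 + 32} = - 2 \sqrt{42}$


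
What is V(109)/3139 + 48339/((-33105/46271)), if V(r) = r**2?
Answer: -2340196244762/34638865 ≈ -67560.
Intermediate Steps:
V(109)/3139 + 48339/((-33105/46271)) = 109**2/3139 + 48339/((-33105/46271)) = 11881*(1/3139) + 48339/((-33105*1/46271)) = 11881/3139 + 48339/(-33105/46271) = 11881/3139 + 48339*(-46271/33105) = 11881/3139 - 745564623/11035 = -2340196244762/34638865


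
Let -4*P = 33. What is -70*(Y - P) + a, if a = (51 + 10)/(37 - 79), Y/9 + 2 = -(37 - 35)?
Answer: 40762/21 ≈ 1941.0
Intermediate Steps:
P = -33/4 (P = -1/4*33 = -33/4 ≈ -8.2500)
Y = -36 (Y = -18 + 9*(-(37 - 35)) = -18 + 9*(-1*2) = -18 + 9*(-2) = -18 - 18 = -36)
a = -61/42 (a = 61/(-42) = 61*(-1/42) = -61/42 ≈ -1.4524)
-70*(Y - P) + a = -70*(-36 - 1*(-33/4)) - 61/42 = -70*(-36 + 33/4) - 61/42 = -70*(-111/4) - 61/42 = 3885/2 - 61/42 = 40762/21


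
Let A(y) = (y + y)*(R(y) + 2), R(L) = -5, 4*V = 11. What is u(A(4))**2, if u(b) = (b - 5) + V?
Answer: 11025/16 ≈ 689.06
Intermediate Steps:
V = 11/4 (V = (1/4)*11 = 11/4 ≈ 2.7500)
A(y) = -6*y (A(y) = (y + y)*(-5 + 2) = (2*y)*(-3) = -6*y)
u(b) = -9/4 + b (u(b) = (b - 5) + 11/4 = (-5 + b) + 11/4 = -9/4 + b)
u(A(4))**2 = (-9/4 - 6*4)**2 = (-9/4 - 24)**2 = (-105/4)**2 = 11025/16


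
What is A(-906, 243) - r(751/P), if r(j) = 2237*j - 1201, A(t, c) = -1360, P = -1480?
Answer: 1444667/1480 ≈ 976.13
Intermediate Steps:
r(j) = -1201 + 2237*j
A(-906, 243) - r(751/P) = -1360 - (-1201 + 2237*(751/(-1480))) = -1360 - (-1201 + 2237*(751*(-1/1480))) = -1360 - (-1201 + 2237*(-751/1480)) = -1360 - (-1201 - 1679987/1480) = -1360 - 1*(-3457467/1480) = -1360 + 3457467/1480 = 1444667/1480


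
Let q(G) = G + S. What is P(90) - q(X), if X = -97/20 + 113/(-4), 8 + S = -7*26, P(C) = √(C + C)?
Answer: 2231/10 + 6*√5 ≈ 236.52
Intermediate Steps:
P(C) = √2*√C (P(C) = √(2*C) = √2*√C)
S = -190 (S = -8 - 7*26 = -8 - 182 = -190)
X = -331/10 (X = -97*1/20 + 113*(-¼) = -97/20 - 113/4 = -331/10 ≈ -33.100)
q(G) = -190 + G (q(G) = G - 190 = -190 + G)
P(90) - q(X) = √2*√90 - (-190 - 331/10) = √2*(3*√10) - 1*(-2231/10) = 6*√5 + 2231/10 = 2231/10 + 6*√5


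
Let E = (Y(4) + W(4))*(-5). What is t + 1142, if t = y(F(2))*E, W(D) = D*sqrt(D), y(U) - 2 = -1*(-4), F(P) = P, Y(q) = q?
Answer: 782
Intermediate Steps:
y(U) = 6 (y(U) = 2 - 1*(-4) = 2 + 4 = 6)
W(D) = D**(3/2)
E = -60 (E = (4 + 4**(3/2))*(-5) = (4 + 8)*(-5) = 12*(-5) = -60)
t = -360 (t = 6*(-60) = -360)
t + 1142 = -360 + 1142 = 782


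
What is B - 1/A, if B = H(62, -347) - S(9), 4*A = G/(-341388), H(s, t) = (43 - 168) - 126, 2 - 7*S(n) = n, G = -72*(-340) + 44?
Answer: -1191362/6131 ≈ -194.32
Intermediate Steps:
G = 24524 (G = 24480 + 44 = 24524)
S(n) = 2/7 - n/7
H(s, t) = -251 (H(s, t) = -125 - 126 = -251)
A = -6131/341388 (A = (24524/(-341388))/4 = (24524*(-1/341388))/4 = (1/4)*(-6131/85347) = -6131/341388 ≈ -0.017959)
B = -250 (B = -251 - (2/7 - 1/7*9) = -251 - (2/7 - 9/7) = -251 - 1*(-1) = -251 + 1 = -250)
B - 1/A = -250 - 1/(-6131/341388) = -250 - 1*(-341388/6131) = -250 + 341388/6131 = -1191362/6131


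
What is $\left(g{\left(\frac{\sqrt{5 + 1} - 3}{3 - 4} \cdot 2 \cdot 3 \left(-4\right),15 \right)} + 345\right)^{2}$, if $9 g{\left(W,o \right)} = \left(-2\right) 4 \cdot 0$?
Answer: $119025$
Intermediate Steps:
$g{\left(W,o \right)} = 0$ ($g{\left(W,o \right)} = \frac{\left(-2\right) 4 \cdot 0}{9} = \frac{\left(-8\right) 0}{9} = \frac{1}{9} \cdot 0 = 0$)
$\left(g{\left(\frac{\sqrt{5 + 1} - 3}{3 - 4} \cdot 2 \cdot 3 \left(-4\right),15 \right)} + 345\right)^{2} = \left(0 + 345\right)^{2} = 345^{2} = 119025$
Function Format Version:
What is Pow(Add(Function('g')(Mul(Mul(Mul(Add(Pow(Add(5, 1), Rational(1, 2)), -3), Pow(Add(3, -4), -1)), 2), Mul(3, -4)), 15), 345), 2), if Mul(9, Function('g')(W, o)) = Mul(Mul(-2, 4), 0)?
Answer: 119025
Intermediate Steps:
Function('g')(W, o) = 0 (Function('g')(W, o) = Mul(Rational(1, 9), Mul(Mul(-2, 4), 0)) = Mul(Rational(1, 9), Mul(-8, 0)) = Mul(Rational(1, 9), 0) = 0)
Pow(Add(Function('g')(Mul(Mul(Mul(Add(Pow(Add(5, 1), Rational(1, 2)), -3), Pow(Add(3, -4), -1)), 2), Mul(3, -4)), 15), 345), 2) = Pow(Add(0, 345), 2) = Pow(345, 2) = 119025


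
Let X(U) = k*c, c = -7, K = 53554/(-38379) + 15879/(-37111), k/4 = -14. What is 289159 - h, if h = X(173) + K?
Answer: 411288545848558/1424283069 ≈ 2.8877e+5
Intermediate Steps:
k = -56 (k = 4*(-14) = -56)
K = -2596862635/1424283069 (K = 53554*(-1/38379) + 15879*(-1/37111) = -53554/38379 - 15879/37111 = -2596862635/1424283069 ≈ -1.8233)
X(U) = 392 (X(U) = -56*(-7) = 392)
h = 555722100413/1424283069 (h = 392 - 2596862635/1424283069 = 555722100413/1424283069 ≈ 390.18)
289159 - h = 289159 - 1*555722100413/1424283069 = 289159 - 555722100413/1424283069 = 411288545848558/1424283069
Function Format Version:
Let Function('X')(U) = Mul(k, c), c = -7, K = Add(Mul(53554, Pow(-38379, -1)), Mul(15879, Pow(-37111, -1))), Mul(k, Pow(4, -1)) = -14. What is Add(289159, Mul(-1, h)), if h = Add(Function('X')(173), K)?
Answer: Rational(411288545848558, 1424283069) ≈ 2.8877e+5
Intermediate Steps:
k = -56 (k = Mul(4, -14) = -56)
K = Rational(-2596862635, 1424283069) (K = Add(Mul(53554, Rational(-1, 38379)), Mul(15879, Rational(-1, 37111))) = Add(Rational(-53554, 38379), Rational(-15879, 37111)) = Rational(-2596862635, 1424283069) ≈ -1.8233)
Function('X')(U) = 392 (Function('X')(U) = Mul(-56, -7) = 392)
h = Rational(555722100413, 1424283069) (h = Add(392, Rational(-2596862635, 1424283069)) = Rational(555722100413, 1424283069) ≈ 390.18)
Add(289159, Mul(-1, h)) = Add(289159, Mul(-1, Rational(555722100413, 1424283069))) = Add(289159, Rational(-555722100413, 1424283069)) = Rational(411288545848558, 1424283069)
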